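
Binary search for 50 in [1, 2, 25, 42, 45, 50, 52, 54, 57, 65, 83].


Step 1: lo=0, hi=10, mid=5, val=50

Found at index 5


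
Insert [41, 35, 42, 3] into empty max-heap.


Insert 41: [41]
Insert 35: [41, 35]
Insert 42: [42, 35, 41]
Insert 3: [42, 35, 41, 3]

Final heap: [42, 35, 41, 3]


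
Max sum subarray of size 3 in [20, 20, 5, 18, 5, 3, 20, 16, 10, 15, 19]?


[0:3]: 45
[1:4]: 43
[2:5]: 28
[3:6]: 26
[4:7]: 28
[5:8]: 39
[6:9]: 46
[7:10]: 41
[8:11]: 44

Max: 46 at [6:9]


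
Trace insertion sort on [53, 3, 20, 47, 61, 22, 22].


Initial: [53, 3, 20, 47, 61, 22, 22]
Insert 3: [3, 53, 20, 47, 61, 22, 22]
Insert 20: [3, 20, 53, 47, 61, 22, 22]
Insert 47: [3, 20, 47, 53, 61, 22, 22]
Insert 61: [3, 20, 47, 53, 61, 22, 22]
Insert 22: [3, 20, 22, 47, 53, 61, 22]
Insert 22: [3, 20, 22, 22, 47, 53, 61]

Sorted: [3, 20, 22, 22, 47, 53, 61]


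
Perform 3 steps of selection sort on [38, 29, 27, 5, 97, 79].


Initial: [38, 29, 27, 5, 97, 79]
Step 1: min=5 at 3
  Swap: [5, 29, 27, 38, 97, 79]
Step 2: min=27 at 2
  Swap: [5, 27, 29, 38, 97, 79]
Step 3: min=29 at 2
  Swap: [5, 27, 29, 38, 97, 79]

After 3 steps: [5, 27, 29, 38, 97, 79]


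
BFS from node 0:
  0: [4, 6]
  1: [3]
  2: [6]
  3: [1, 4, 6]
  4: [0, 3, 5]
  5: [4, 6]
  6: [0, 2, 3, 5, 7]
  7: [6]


Visit 0, enqueue [4, 6]
Visit 4, enqueue [3, 5]
Visit 6, enqueue [2, 7]
Visit 3, enqueue [1]
Visit 5, enqueue []
Visit 2, enqueue []
Visit 7, enqueue []
Visit 1, enqueue []

BFS order: [0, 4, 6, 3, 5, 2, 7, 1]


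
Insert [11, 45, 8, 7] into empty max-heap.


Insert 11: [11]
Insert 45: [45, 11]
Insert 8: [45, 11, 8]
Insert 7: [45, 11, 8, 7]

Final heap: [45, 11, 8, 7]


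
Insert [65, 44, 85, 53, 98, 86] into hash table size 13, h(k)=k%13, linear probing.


Insert 65: h=0 -> slot 0
Insert 44: h=5 -> slot 5
Insert 85: h=7 -> slot 7
Insert 53: h=1 -> slot 1
Insert 98: h=7, 1 probes -> slot 8
Insert 86: h=8, 1 probes -> slot 9

Table: [65, 53, None, None, None, 44, None, 85, 98, 86, None, None, None]


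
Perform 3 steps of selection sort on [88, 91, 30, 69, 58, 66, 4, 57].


Initial: [88, 91, 30, 69, 58, 66, 4, 57]
Step 1: min=4 at 6
  Swap: [4, 91, 30, 69, 58, 66, 88, 57]
Step 2: min=30 at 2
  Swap: [4, 30, 91, 69, 58, 66, 88, 57]
Step 3: min=57 at 7
  Swap: [4, 30, 57, 69, 58, 66, 88, 91]

After 3 steps: [4, 30, 57, 69, 58, 66, 88, 91]


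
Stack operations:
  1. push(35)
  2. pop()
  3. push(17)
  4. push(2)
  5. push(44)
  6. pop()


push(35) -> [35]
pop()->35, []
push(17) -> [17]
push(2) -> [17, 2]
push(44) -> [17, 2, 44]
pop()->44, [17, 2]

Final stack: [17, 2]


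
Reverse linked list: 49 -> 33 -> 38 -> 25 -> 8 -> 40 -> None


Step 1: curr=49, set curr.next=prev(None) | reversed so far: 49
Step 2: curr=33, set curr.next=prev(49) | reversed so far: 33 -> 49
Step 3: curr=38, set curr.next=prev(33) | reversed so far: 38 -> 33 -> 49
Step 4: curr=25, set curr.next=prev(38) | reversed so far: 25 -> 38 -> 33 -> 49
Step 5: curr=8, set curr.next=prev(25) | reversed so far: 8 -> 25 -> 38 -> 33 -> 49
Step 6: curr=40, set curr.next=prev(8) | reversed so far: 40 -> 8 -> 25 -> 38 -> 33 -> 49

40 -> 8 -> 25 -> 38 -> 33 -> 49 -> None


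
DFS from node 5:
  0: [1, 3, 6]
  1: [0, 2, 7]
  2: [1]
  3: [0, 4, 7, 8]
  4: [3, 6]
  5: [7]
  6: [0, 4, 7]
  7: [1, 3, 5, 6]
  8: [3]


Visit 5, push [7]
Visit 7, push [6, 3, 1]
Visit 1, push [2, 0]
Visit 0, push [6, 3]
Visit 3, push [8, 4]
Visit 4, push [6]
Visit 6, push []
Visit 8, push []
Visit 2, push []

DFS order: [5, 7, 1, 0, 3, 4, 6, 8, 2]


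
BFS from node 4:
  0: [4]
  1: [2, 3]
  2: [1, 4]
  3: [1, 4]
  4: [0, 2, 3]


Visit 4, enqueue [0, 2, 3]
Visit 0, enqueue []
Visit 2, enqueue [1]
Visit 3, enqueue []
Visit 1, enqueue []

BFS order: [4, 0, 2, 3, 1]


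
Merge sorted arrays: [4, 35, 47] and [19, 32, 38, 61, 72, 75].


Take 4 from A
Take 19 from B
Take 32 from B
Take 35 from A
Take 38 from B
Take 47 from A

Merged: [4, 19, 32, 35, 38, 47, 61, 72, 75]


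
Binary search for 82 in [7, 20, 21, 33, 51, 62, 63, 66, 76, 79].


Step 1: lo=0, hi=9, mid=4, val=51
Step 2: lo=5, hi=9, mid=7, val=66
Step 3: lo=8, hi=9, mid=8, val=76
Step 4: lo=9, hi=9, mid=9, val=79

Not found


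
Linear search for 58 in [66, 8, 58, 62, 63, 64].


i=0: 66!=58
i=1: 8!=58
i=2: 58==58 found!

Found at 2, 3 comps


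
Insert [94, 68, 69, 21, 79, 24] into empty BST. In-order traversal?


Insert 94: root
Insert 68: L from 94
Insert 69: L from 94 -> R from 68
Insert 21: L from 94 -> L from 68
Insert 79: L from 94 -> R from 68 -> R from 69
Insert 24: L from 94 -> L from 68 -> R from 21

In-order: [21, 24, 68, 69, 79, 94]


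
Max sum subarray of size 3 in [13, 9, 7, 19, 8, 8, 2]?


[0:3]: 29
[1:4]: 35
[2:5]: 34
[3:6]: 35
[4:7]: 18

Max: 35 at [1:4]


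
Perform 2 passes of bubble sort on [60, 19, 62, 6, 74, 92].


Initial: [60, 19, 62, 6, 74, 92]
Pass 1: [19, 60, 6, 62, 74, 92] (2 swaps)
Pass 2: [19, 6, 60, 62, 74, 92] (1 swaps)

After 2 passes: [19, 6, 60, 62, 74, 92]


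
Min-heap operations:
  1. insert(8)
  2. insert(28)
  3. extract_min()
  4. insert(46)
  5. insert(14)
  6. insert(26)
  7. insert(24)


insert(8) -> [8]
insert(28) -> [8, 28]
extract_min()->8, [28]
insert(46) -> [28, 46]
insert(14) -> [14, 46, 28]
insert(26) -> [14, 26, 28, 46]
insert(24) -> [14, 24, 28, 46, 26]

Final heap: [14, 24, 28, 46, 26]


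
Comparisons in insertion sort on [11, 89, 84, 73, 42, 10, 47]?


Algorithm: insertion sort
Input: [11, 89, 84, 73, 42, 10, 47]
Sorted: [10, 11, 42, 47, 73, 84, 89]

19


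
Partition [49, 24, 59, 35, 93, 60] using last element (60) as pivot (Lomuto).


Pivot: 60
  49 <= 60: advance i (no swap)
  24 <= 60: advance i (no swap)
  59 <= 60: advance i (no swap)
  35 <= 60: advance i (no swap)
Place pivot at 4: [49, 24, 59, 35, 60, 93]

Partitioned: [49, 24, 59, 35, 60, 93]


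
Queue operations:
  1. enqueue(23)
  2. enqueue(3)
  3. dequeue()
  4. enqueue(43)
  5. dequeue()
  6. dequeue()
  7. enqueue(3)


enqueue(23) -> [23]
enqueue(3) -> [23, 3]
dequeue()->23, [3]
enqueue(43) -> [3, 43]
dequeue()->3, [43]
dequeue()->43, []
enqueue(3) -> [3]

Final queue: [3]


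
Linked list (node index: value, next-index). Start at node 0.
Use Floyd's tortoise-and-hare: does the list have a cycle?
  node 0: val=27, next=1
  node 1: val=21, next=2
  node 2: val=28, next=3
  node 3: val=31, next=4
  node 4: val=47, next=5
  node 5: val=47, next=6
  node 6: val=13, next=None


Floyd's tortoise (slow, +1) and hare (fast, +2):
  init: slow=0, fast=0
  step 1: slow=1, fast=2
  step 2: slow=2, fast=4
  step 3: slow=3, fast=6
  step 4: fast -> None, no cycle

Cycle: no


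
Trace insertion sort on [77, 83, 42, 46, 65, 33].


Initial: [77, 83, 42, 46, 65, 33]
Insert 83: [77, 83, 42, 46, 65, 33]
Insert 42: [42, 77, 83, 46, 65, 33]
Insert 46: [42, 46, 77, 83, 65, 33]
Insert 65: [42, 46, 65, 77, 83, 33]
Insert 33: [33, 42, 46, 65, 77, 83]

Sorted: [33, 42, 46, 65, 77, 83]


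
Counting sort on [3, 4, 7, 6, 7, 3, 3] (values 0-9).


Input: [3, 4, 7, 6, 7, 3, 3]
Counts: [0, 0, 0, 3, 1, 0, 1, 2, 0, 0]

Sorted: [3, 3, 3, 4, 6, 7, 7]


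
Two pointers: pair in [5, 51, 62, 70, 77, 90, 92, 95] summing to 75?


lo=0(5)+hi=7(95)=100
lo=0(5)+hi=6(92)=97
lo=0(5)+hi=5(90)=95
lo=0(5)+hi=4(77)=82
lo=0(5)+hi=3(70)=75

Yes: 5+70=75


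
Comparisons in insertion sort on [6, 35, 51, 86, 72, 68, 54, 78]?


Algorithm: insertion sort
Input: [6, 35, 51, 86, 72, 68, 54, 78]
Sorted: [6, 35, 51, 54, 68, 72, 78, 86]

14


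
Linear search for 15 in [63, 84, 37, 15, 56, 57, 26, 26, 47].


i=0: 63!=15
i=1: 84!=15
i=2: 37!=15
i=3: 15==15 found!

Found at 3, 4 comps


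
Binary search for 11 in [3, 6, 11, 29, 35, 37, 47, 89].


Step 1: lo=0, hi=7, mid=3, val=29
Step 2: lo=0, hi=2, mid=1, val=6
Step 3: lo=2, hi=2, mid=2, val=11

Found at index 2


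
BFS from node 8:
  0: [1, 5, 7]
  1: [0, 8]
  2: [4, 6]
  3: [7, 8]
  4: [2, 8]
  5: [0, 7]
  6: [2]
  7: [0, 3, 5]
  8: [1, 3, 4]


Visit 8, enqueue [1, 3, 4]
Visit 1, enqueue [0]
Visit 3, enqueue [7]
Visit 4, enqueue [2]
Visit 0, enqueue [5]
Visit 7, enqueue []
Visit 2, enqueue [6]
Visit 5, enqueue []
Visit 6, enqueue []

BFS order: [8, 1, 3, 4, 0, 7, 2, 5, 6]


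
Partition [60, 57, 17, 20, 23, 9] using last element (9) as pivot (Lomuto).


Pivot: 9
Place pivot at 0: [9, 57, 17, 20, 23, 60]

Partitioned: [9, 57, 17, 20, 23, 60]


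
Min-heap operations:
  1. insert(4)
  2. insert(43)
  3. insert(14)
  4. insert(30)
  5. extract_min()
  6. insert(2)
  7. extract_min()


insert(4) -> [4]
insert(43) -> [4, 43]
insert(14) -> [4, 43, 14]
insert(30) -> [4, 30, 14, 43]
extract_min()->4, [14, 30, 43]
insert(2) -> [2, 14, 43, 30]
extract_min()->2, [14, 30, 43]

Final heap: [14, 30, 43]


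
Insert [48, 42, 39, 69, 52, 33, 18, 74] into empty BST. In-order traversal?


Insert 48: root
Insert 42: L from 48
Insert 39: L from 48 -> L from 42
Insert 69: R from 48
Insert 52: R from 48 -> L from 69
Insert 33: L from 48 -> L from 42 -> L from 39
Insert 18: L from 48 -> L from 42 -> L from 39 -> L from 33
Insert 74: R from 48 -> R from 69

In-order: [18, 33, 39, 42, 48, 52, 69, 74]


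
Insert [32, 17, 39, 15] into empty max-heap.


Insert 32: [32]
Insert 17: [32, 17]
Insert 39: [39, 17, 32]
Insert 15: [39, 17, 32, 15]

Final heap: [39, 17, 32, 15]


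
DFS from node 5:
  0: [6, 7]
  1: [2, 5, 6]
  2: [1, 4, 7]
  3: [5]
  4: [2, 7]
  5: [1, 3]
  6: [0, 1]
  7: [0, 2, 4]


Visit 5, push [3, 1]
Visit 1, push [6, 2]
Visit 2, push [7, 4]
Visit 4, push [7]
Visit 7, push [0]
Visit 0, push [6]
Visit 6, push []
Visit 3, push []

DFS order: [5, 1, 2, 4, 7, 0, 6, 3]


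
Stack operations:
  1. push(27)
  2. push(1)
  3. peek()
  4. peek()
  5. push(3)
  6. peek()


push(27) -> [27]
push(1) -> [27, 1]
peek()->1
peek()->1
push(3) -> [27, 1, 3]
peek()->3

Final stack: [27, 1, 3]


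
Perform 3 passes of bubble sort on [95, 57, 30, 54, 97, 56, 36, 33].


Initial: [95, 57, 30, 54, 97, 56, 36, 33]
Pass 1: [57, 30, 54, 95, 56, 36, 33, 97] (6 swaps)
Pass 2: [30, 54, 57, 56, 36, 33, 95, 97] (5 swaps)
Pass 3: [30, 54, 56, 36, 33, 57, 95, 97] (3 swaps)

After 3 passes: [30, 54, 56, 36, 33, 57, 95, 97]


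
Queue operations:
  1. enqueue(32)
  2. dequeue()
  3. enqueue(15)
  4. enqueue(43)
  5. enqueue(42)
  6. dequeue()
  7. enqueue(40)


enqueue(32) -> [32]
dequeue()->32, []
enqueue(15) -> [15]
enqueue(43) -> [15, 43]
enqueue(42) -> [15, 43, 42]
dequeue()->15, [43, 42]
enqueue(40) -> [43, 42, 40]

Final queue: [43, 42, 40]


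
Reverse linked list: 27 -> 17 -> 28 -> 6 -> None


Step 1: curr=27, set curr.next=prev(None) | reversed so far: 27
Step 2: curr=17, set curr.next=prev(27) | reversed so far: 17 -> 27
Step 3: curr=28, set curr.next=prev(17) | reversed so far: 28 -> 17 -> 27
Step 4: curr=6, set curr.next=prev(28) | reversed so far: 6 -> 28 -> 17 -> 27

6 -> 28 -> 17 -> 27 -> None


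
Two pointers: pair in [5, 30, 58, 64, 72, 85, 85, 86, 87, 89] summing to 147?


lo=0(5)+hi=9(89)=94
lo=1(30)+hi=9(89)=119
lo=2(58)+hi=9(89)=147

Yes: 58+89=147


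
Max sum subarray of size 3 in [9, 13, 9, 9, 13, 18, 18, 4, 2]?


[0:3]: 31
[1:4]: 31
[2:5]: 31
[3:6]: 40
[4:7]: 49
[5:8]: 40
[6:9]: 24

Max: 49 at [4:7]


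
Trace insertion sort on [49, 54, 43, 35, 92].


Initial: [49, 54, 43, 35, 92]
Insert 54: [49, 54, 43, 35, 92]
Insert 43: [43, 49, 54, 35, 92]
Insert 35: [35, 43, 49, 54, 92]
Insert 92: [35, 43, 49, 54, 92]

Sorted: [35, 43, 49, 54, 92]


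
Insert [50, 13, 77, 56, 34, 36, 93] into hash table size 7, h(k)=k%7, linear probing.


Insert 50: h=1 -> slot 1
Insert 13: h=6 -> slot 6
Insert 77: h=0 -> slot 0
Insert 56: h=0, 2 probes -> slot 2
Insert 34: h=6, 4 probes -> slot 3
Insert 36: h=1, 3 probes -> slot 4
Insert 93: h=2, 3 probes -> slot 5

Table: [77, 50, 56, 34, 36, 93, 13]


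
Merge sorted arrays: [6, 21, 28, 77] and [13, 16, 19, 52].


Take 6 from A
Take 13 from B
Take 16 from B
Take 19 from B
Take 21 from A
Take 28 from A
Take 52 from B

Merged: [6, 13, 16, 19, 21, 28, 52, 77]


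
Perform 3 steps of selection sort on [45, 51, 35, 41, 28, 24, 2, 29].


Initial: [45, 51, 35, 41, 28, 24, 2, 29]
Step 1: min=2 at 6
  Swap: [2, 51, 35, 41, 28, 24, 45, 29]
Step 2: min=24 at 5
  Swap: [2, 24, 35, 41, 28, 51, 45, 29]
Step 3: min=28 at 4
  Swap: [2, 24, 28, 41, 35, 51, 45, 29]

After 3 steps: [2, 24, 28, 41, 35, 51, 45, 29]


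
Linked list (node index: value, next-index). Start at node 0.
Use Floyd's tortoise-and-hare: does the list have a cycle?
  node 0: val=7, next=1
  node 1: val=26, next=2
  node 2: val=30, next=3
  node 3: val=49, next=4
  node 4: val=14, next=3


Floyd's tortoise (slow, +1) and hare (fast, +2):
  init: slow=0, fast=0
  step 1: slow=1, fast=2
  step 2: slow=2, fast=4
  step 3: slow=3, fast=4
  step 4: slow=4, fast=4
  slow == fast at node 4: cycle detected

Cycle: yes


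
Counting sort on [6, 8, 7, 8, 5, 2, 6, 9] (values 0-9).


Input: [6, 8, 7, 8, 5, 2, 6, 9]
Counts: [0, 0, 1, 0, 0, 1, 2, 1, 2, 1]

Sorted: [2, 5, 6, 6, 7, 8, 8, 9]


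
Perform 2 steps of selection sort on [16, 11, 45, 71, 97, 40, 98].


Initial: [16, 11, 45, 71, 97, 40, 98]
Step 1: min=11 at 1
  Swap: [11, 16, 45, 71, 97, 40, 98]
Step 2: min=16 at 1
  Swap: [11, 16, 45, 71, 97, 40, 98]

After 2 steps: [11, 16, 45, 71, 97, 40, 98]


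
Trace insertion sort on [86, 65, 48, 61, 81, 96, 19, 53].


Initial: [86, 65, 48, 61, 81, 96, 19, 53]
Insert 65: [65, 86, 48, 61, 81, 96, 19, 53]
Insert 48: [48, 65, 86, 61, 81, 96, 19, 53]
Insert 61: [48, 61, 65, 86, 81, 96, 19, 53]
Insert 81: [48, 61, 65, 81, 86, 96, 19, 53]
Insert 96: [48, 61, 65, 81, 86, 96, 19, 53]
Insert 19: [19, 48, 61, 65, 81, 86, 96, 53]
Insert 53: [19, 48, 53, 61, 65, 81, 86, 96]

Sorted: [19, 48, 53, 61, 65, 81, 86, 96]


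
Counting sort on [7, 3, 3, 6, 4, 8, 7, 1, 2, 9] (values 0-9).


Input: [7, 3, 3, 6, 4, 8, 7, 1, 2, 9]
Counts: [0, 1, 1, 2, 1, 0, 1, 2, 1, 1]

Sorted: [1, 2, 3, 3, 4, 6, 7, 7, 8, 9]


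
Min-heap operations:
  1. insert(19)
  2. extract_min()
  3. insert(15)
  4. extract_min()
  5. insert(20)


insert(19) -> [19]
extract_min()->19, []
insert(15) -> [15]
extract_min()->15, []
insert(20) -> [20]

Final heap: [20]


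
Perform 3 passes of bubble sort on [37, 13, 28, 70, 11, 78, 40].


Initial: [37, 13, 28, 70, 11, 78, 40]
Pass 1: [13, 28, 37, 11, 70, 40, 78] (4 swaps)
Pass 2: [13, 28, 11, 37, 40, 70, 78] (2 swaps)
Pass 3: [13, 11, 28, 37, 40, 70, 78] (1 swaps)

After 3 passes: [13, 11, 28, 37, 40, 70, 78]


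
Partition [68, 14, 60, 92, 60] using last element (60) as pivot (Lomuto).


Pivot: 60
  14 <= 60: swap -> [14, 68, 60, 92, 60]
  60 <= 60: swap -> [14, 60, 68, 92, 60]
Place pivot at 2: [14, 60, 60, 92, 68]

Partitioned: [14, 60, 60, 92, 68]


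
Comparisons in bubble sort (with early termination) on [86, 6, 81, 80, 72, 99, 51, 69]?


Algorithm: bubble sort (with early termination)
Input: [86, 6, 81, 80, 72, 99, 51, 69]
Sorted: [6, 51, 69, 72, 80, 81, 86, 99]

27


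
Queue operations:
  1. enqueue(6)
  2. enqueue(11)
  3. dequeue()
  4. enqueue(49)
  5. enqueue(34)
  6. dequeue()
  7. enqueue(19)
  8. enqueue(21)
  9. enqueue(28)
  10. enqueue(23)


enqueue(6) -> [6]
enqueue(11) -> [6, 11]
dequeue()->6, [11]
enqueue(49) -> [11, 49]
enqueue(34) -> [11, 49, 34]
dequeue()->11, [49, 34]
enqueue(19) -> [49, 34, 19]
enqueue(21) -> [49, 34, 19, 21]
enqueue(28) -> [49, 34, 19, 21, 28]
enqueue(23) -> [49, 34, 19, 21, 28, 23]

Final queue: [49, 34, 19, 21, 28, 23]


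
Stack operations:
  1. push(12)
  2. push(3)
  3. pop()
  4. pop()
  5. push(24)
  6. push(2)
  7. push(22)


push(12) -> [12]
push(3) -> [12, 3]
pop()->3, [12]
pop()->12, []
push(24) -> [24]
push(2) -> [24, 2]
push(22) -> [24, 2, 22]

Final stack: [24, 2, 22]


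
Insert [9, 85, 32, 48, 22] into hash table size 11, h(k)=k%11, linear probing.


Insert 9: h=9 -> slot 9
Insert 85: h=8 -> slot 8
Insert 32: h=10 -> slot 10
Insert 48: h=4 -> slot 4
Insert 22: h=0 -> slot 0

Table: [22, None, None, None, 48, None, None, None, 85, 9, 32]


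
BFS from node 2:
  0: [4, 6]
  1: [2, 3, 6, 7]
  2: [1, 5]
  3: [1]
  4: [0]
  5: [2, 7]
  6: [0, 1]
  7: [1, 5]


Visit 2, enqueue [1, 5]
Visit 1, enqueue [3, 6, 7]
Visit 5, enqueue []
Visit 3, enqueue []
Visit 6, enqueue [0]
Visit 7, enqueue []
Visit 0, enqueue [4]
Visit 4, enqueue []

BFS order: [2, 1, 5, 3, 6, 7, 0, 4]


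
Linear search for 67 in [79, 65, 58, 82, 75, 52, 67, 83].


i=0: 79!=67
i=1: 65!=67
i=2: 58!=67
i=3: 82!=67
i=4: 75!=67
i=5: 52!=67
i=6: 67==67 found!

Found at 6, 7 comps


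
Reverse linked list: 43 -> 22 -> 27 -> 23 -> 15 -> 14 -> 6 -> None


Step 1: curr=43, set curr.next=prev(None) | reversed so far: 43
Step 2: curr=22, set curr.next=prev(43) | reversed so far: 22 -> 43
Step 3: curr=27, set curr.next=prev(22) | reversed so far: 27 -> 22 -> 43
Step 4: curr=23, set curr.next=prev(27) | reversed so far: 23 -> 27 -> 22 -> 43
Step 5: curr=15, set curr.next=prev(23) | reversed so far: 15 -> 23 -> 27 -> 22 -> 43
Step 6: curr=14, set curr.next=prev(15) | reversed so far: 14 -> 15 -> 23 -> 27 -> 22 -> 43
Step 7: curr=6, set curr.next=prev(14) | reversed so far: 6 -> 14 -> 15 -> 23 -> 27 -> 22 -> 43

6 -> 14 -> 15 -> 23 -> 27 -> 22 -> 43 -> None


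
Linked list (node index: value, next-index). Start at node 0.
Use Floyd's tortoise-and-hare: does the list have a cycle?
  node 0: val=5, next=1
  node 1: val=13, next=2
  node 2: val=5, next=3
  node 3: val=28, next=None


Floyd's tortoise (slow, +1) and hare (fast, +2):
  init: slow=0, fast=0
  step 1: slow=1, fast=2
  step 2: fast 2->3->None, no cycle

Cycle: no


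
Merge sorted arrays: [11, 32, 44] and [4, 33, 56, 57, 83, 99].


Take 4 from B
Take 11 from A
Take 32 from A
Take 33 from B
Take 44 from A

Merged: [4, 11, 32, 33, 44, 56, 57, 83, 99]


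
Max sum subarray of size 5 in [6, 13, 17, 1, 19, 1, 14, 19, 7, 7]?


[0:5]: 56
[1:6]: 51
[2:7]: 52
[3:8]: 54
[4:9]: 60
[5:10]: 48

Max: 60 at [4:9]


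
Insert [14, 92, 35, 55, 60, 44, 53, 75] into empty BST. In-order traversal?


Insert 14: root
Insert 92: R from 14
Insert 35: R from 14 -> L from 92
Insert 55: R from 14 -> L from 92 -> R from 35
Insert 60: R from 14 -> L from 92 -> R from 35 -> R from 55
Insert 44: R from 14 -> L from 92 -> R from 35 -> L from 55
Insert 53: R from 14 -> L from 92 -> R from 35 -> L from 55 -> R from 44
Insert 75: R from 14 -> L from 92 -> R from 35 -> R from 55 -> R from 60

In-order: [14, 35, 44, 53, 55, 60, 75, 92]


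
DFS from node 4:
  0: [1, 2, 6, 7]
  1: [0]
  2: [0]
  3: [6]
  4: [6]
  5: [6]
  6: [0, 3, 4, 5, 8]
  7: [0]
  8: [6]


Visit 4, push [6]
Visit 6, push [8, 5, 3, 0]
Visit 0, push [7, 2, 1]
Visit 1, push []
Visit 2, push []
Visit 7, push []
Visit 3, push []
Visit 5, push []
Visit 8, push []

DFS order: [4, 6, 0, 1, 2, 7, 3, 5, 8]


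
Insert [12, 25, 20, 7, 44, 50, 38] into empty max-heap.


Insert 12: [12]
Insert 25: [25, 12]
Insert 20: [25, 12, 20]
Insert 7: [25, 12, 20, 7]
Insert 44: [44, 25, 20, 7, 12]
Insert 50: [50, 25, 44, 7, 12, 20]
Insert 38: [50, 25, 44, 7, 12, 20, 38]

Final heap: [50, 25, 44, 7, 12, 20, 38]


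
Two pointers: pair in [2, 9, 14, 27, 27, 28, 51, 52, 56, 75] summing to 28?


lo=0(2)+hi=9(75)=77
lo=0(2)+hi=8(56)=58
lo=0(2)+hi=7(52)=54
lo=0(2)+hi=6(51)=53
lo=0(2)+hi=5(28)=30
lo=0(2)+hi=4(27)=29
lo=0(2)+hi=3(27)=29
lo=0(2)+hi=2(14)=16
lo=1(9)+hi=2(14)=23

No pair found


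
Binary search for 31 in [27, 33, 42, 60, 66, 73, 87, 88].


Step 1: lo=0, hi=7, mid=3, val=60
Step 2: lo=0, hi=2, mid=1, val=33
Step 3: lo=0, hi=0, mid=0, val=27

Not found


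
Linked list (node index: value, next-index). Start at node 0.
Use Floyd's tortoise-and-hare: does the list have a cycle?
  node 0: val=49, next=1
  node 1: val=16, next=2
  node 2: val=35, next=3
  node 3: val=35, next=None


Floyd's tortoise (slow, +1) and hare (fast, +2):
  init: slow=0, fast=0
  step 1: slow=1, fast=2
  step 2: fast 2->3->None, no cycle

Cycle: no


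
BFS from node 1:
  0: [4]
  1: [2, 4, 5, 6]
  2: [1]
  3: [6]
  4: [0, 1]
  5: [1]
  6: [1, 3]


Visit 1, enqueue [2, 4, 5, 6]
Visit 2, enqueue []
Visit 4, enqueue [0]
Visit 5, enqueue []
Visit 6, enqueue [3]
Visit 0, enqueue []
Visit 3, enqueue []

BFS order: [1, 2, 4, 5, 6, 0, 3]


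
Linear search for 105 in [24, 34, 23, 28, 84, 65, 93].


i=0: 24!=105
i=1: 34!=105
i=2: 23!=105
i=3: 28!=105
i=4: 84!=105
i=5: 65!=105
i=6: 93!=105

Not found, 7 comps


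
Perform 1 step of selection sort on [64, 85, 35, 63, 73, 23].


Initial: [64, 85, 35, 63, 73, 23]
Step 1: min=23 at 5
  Swap: [23, 85, 35, 63, 73, 64]

After 1 step: [23, 85, 35, 63, 73, 64]


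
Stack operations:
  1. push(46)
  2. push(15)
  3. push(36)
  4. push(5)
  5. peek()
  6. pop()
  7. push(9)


push(46) -> [46]
push(15) -> [46, 15]
push(36) -> [46, 15, 36]
push(5) -> [46, 15, 36, 5]
peek()->5
pop()->5, [46, 15, 36]
push(9) -> [46, 15, 36, 9]

Final stack: [46, 15, 36, 9]


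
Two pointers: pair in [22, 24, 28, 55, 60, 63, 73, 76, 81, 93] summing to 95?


lo=0(22)+hi=9(93)=115
lo=0(22)+hi=8(81)=103
lo=0(22)+hi=7(76)=98
lo=0(22)+hi=6(73)=95

Yes: 22+73=95


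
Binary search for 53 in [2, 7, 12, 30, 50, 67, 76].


Step 1: lo=0, hi=6, mid=3, val=30
Step 2: lo=4, hi=6, mid=5, val=67
Step 3: lo=4, hi=4, mid=4, val=50

Not found


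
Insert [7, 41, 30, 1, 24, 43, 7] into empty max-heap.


Insert 7: [7]
Insert 41: [41, 7]
Insert 30: [41, 7, 30]
Insert 1: [41, 7, 30, 1]
Insert 24: [41, 24, 30, 1, 7]
Insert 43: [43, 24, 41, 1, 7, 30]
Insert 7: [43, 24, 41, 1, 7, 30, 7]

Final heap: [43, 24, 41, 1, 7, 30, 7]


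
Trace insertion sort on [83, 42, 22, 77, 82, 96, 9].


Initial: [83, 42, 22, 77, 82, 96, 9]
Insert 42: [42, 83, 22, 77, 82, 96, 9]
Insert 22: [22, 42, 83, 77, 82, 96, 9]
Insert 77: [22, 42, 77, 83, 82, 96, 9]
Insert 82: [22, 42, 77, 82, 83, 96, 9]
Insert 96: [22, 42, 77, 82, 83, 96, 9]
Insert 9: [9, 22, 42, 77, 82, 83, 96]

Sorted: [9, 22, 42, 77, 82, 83, 96]


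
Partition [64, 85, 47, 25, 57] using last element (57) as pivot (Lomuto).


Pivot: 57
  47 <= 57: swap -> [47, 85, 64, 25, 57]
  25 <= 57: swap -> [47, 25, 64, 85, 57]
Place pivot at 2: [47, 25, 57, 85, 64]

Partitioned: [47, 25, 57, 85, 64]


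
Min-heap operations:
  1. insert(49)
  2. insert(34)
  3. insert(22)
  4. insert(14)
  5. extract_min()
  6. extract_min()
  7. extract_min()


insert(49) -> [49]
insert(34) -> [34, 49]
insert(22) -> [22, 49, 34]
insert(14) -> [14, 22, 34, 49]
extract_min()->14, [22, 49, 34]
extract_min()->22, [34, 49]
extract_min()->34, [49]

Final heap: [49]


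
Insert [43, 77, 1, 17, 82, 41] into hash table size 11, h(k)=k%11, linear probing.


Insert 43: h=10 -> slot 10
Insert 77: h=0 -> slot 0
Insert 1: h=1 -> slot 1
Insert 17: h=6 -> slot 6
Insert 82: h=5 -> slot 5
Insert 41: h=8 -> slot 8

Table: [77, 1, None, None, None, 82, 17, None, 41, None, 43]


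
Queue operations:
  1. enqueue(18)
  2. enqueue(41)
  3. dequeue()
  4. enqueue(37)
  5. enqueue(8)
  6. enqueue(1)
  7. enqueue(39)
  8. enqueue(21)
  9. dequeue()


enqueue(18) -> [18]
enqueue(41) -> [18, 41]
dequeue()->18, [41]
enqueue(37) -> [41, 37]
enqueue(8) -> [41, 37, 8]
enqueue(1) -> [41, 37, 8, 1]
enqueue(39) -> [41, 37, 8, 1, 39]
enqueue(21) -> [41, 37, 8, 1, 39, 21]
dequeue()->41, [37, 8, 1, 39, 21]

Final queue: [37, 8, 1, 39, 21]


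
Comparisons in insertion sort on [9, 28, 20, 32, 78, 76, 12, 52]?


Algorithm: insertion sort
Input: [9, 28, 20, 32, 78, 76, 12, 52]
Sorted: [9, 12, 20, 28, 32, 52, 76, 78]

16


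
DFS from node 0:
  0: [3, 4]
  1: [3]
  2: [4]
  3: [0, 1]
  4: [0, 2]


Visit 0, push [4, 3]
Visit 3, push [1]
Visit 1, push []
Visit 4, push [2]
Visit 2, push []

DFS order: [0, 3, 1, 4, 2]


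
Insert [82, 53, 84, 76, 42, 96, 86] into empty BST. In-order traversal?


Insert 82: root
Insert 53: L from 82
Insert 84: R from 82
Insert 76: L from 82 -> R from 53
Insert 42: L from 82 -> L from 53
Insert 96: R from 82 -> R from 84
Insert 86: R from 82 -> R from 84 -> L from 96

In-order: [42, 53, 76, 82, 84, 86, 96]


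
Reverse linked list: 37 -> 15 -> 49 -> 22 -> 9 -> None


Step 1: curr=37, set curr.next=prev(None) | reversed so far: 37
Step 2: curr=15, set curr.next=prev(37) | reversed so far: 15 -> 37
Step 3: curr=49, set curr.next=prev(15) | reversed so far: 49 -> 15 -> 37
Step 4: curr=22, set curr.next=prev(49) | reversed so far: 22 -> 49 -> 15 -> 37
Step 5: curr=9, set curr.next=prev(22) | reversed so far: 9 -> 22 -> 49 -> 15 -> 37

9 -> 22 -> 49 -> 15 -> 37 -> None


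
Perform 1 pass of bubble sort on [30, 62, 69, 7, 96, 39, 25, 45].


Initial: [30, 62, 69, 7, 96, 39, 25, 45]
Pass 1: [30, 62, 7, 69, 39, 25, 45, 96] (4 swaps)

After 1 pass: [30, 62, 7, 69, 39, 25, 45, 96]


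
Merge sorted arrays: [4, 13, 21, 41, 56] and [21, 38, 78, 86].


Take 4 from A
Take 13 from A
Take 21 from A
Take 21 from B
Take 38 from B
Take 41 from A
Take 56 from A

Merged: [4, 13, 21, 21, 38, 41, 56, 78, 86]


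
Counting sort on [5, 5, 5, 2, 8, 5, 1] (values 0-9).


Input: [5, 5, 5, 2, 8, 5, 1]
Counts: [0, 1, 1, 0, 0, 4, 0, 0, 1, 0]

Sorted: [1, 2, 5, 5, 5, 5, 8]


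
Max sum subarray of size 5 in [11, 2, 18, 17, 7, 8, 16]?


[0:5]: 55
[1:6]: 52
[2:7]: 66

Max: 66 at [2:7]


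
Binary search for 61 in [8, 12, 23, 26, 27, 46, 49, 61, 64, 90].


Step 1: lo=0, hi=9, mid=4, val=27
Step 2: lo=5, hi=9, mid=7, val=61

Found at index 7


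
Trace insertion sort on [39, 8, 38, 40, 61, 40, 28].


Initial: [39, 8, 38, 40, 61, 40, 28]
Insert 8: [8, 39, 38, 40, 61, 40, 28]
Insert 38: [8, 38, 39, 40, 61, 40, 28]
Insert 40: [8, 38, 39, 40, 61, 40, 28]
Insert 61: [8, 38, 39, 40, 61, 40, 28]
Insert 40: [8, 38, 39, 40, 40, 61, 28]
Insert 28: [8, 28, 38, 39, 40, 40, 61]

Sorted: [8, 28, 38, 39, 40, 40, 61]


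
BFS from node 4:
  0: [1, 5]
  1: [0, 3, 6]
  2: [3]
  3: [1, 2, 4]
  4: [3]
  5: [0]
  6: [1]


Visit 4, enqueue [3]
Visit 3, enqueue [1, 2]
Visit 1, enqueue [0, 6]
Visit 2, enqueue []
Visit 0, enqueue [5]
Visit 6, enqueue []
Visit 5, enqueue []

BFS order: [4, 3, 1, 2, 0, 6, 5]


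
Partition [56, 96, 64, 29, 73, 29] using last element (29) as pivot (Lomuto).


Pivot: 29
  29 <= 29: swap -> [29, 96, 64, 56, 73, 29]
Place pivot at 1: [29, 29, 64, 56, 73, 96]

Partitioned: [29, 29, 64, 56, 73, 96]


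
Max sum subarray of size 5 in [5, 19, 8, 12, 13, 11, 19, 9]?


[0:5]: 57
[1:6]: 63
[2:7]: 63
[3:8]: 64

Max: 64 at [3:8]


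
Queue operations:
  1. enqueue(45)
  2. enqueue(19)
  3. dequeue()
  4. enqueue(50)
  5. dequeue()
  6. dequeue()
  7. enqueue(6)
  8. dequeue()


enqueue(45) -> [45]
enqueue(19) -> [45, 19]
dequeue()->45, [19]
enqueue(50) -> [19, 50]
dequeue()->19, [50]
dequeue()->50, []
enqueue(6) -> [6]
dequeue()->6, []

Final queue: []


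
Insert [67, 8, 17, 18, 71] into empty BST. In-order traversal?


Insert 67: root
Insert 8: L from 67
Insert 17: L from 67 -> R from 8
Insert 18: L from 67 -> R from 8 -> R from 17
Insert 71: R from 67

In-order: [8, 17, 18, 67, 71]


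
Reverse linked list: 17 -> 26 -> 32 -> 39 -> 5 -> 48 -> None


Step 1: curr=17, set curr.next=prev(None) | reversed so far: 17
Step 2: curr=26, set curr.next=prev(17) | reversed so far: 26 -> 17
Step 3: curr=32, set curr.next=prev(26) | reversed so far: 32 -> 26 -> 17
Step 4: curr=39, set curr.next=prev(32) | reversed so far: 39 -> 32 -> 26 -> 17
Step 5: curr=5, set curr.next=prev(39) | reversed so far: 5 -> 39 -> 32 -> 26 -> 17
Step 6: curr=48, set curr.next=prev(5) | reversed so far: 48 -> 5 -> 39 -> 32 -> 26 -> 17

48 -> 5 -> 39 -> 32 -> 26 -> 17 -> None


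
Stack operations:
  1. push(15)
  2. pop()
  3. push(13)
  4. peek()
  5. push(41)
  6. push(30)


push(15) -> [15]
pop()->15, []
push(13) -> [13]
peek()->13
push(41) -> [13, 41]
push(30) -> [13, 41, 30]

Final stack: [13, 41, 30]


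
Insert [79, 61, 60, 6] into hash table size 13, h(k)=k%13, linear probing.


Insert 79: h=1 -> slot 1
Insert 61: h=9 -> slot 9
Insert 60: h=8 -> slot 8
Insert 6: h=6 -> slot 6

Table: [None, 79, None, None, None, None, 6, None, 60, 61, None, None, None]


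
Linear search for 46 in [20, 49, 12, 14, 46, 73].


i=0: 20!=46
i=1: 49!=46
i=2: 12!=46
i=3: 14!=46
i=4: 46==46 found!

Found at 4, 5 comps


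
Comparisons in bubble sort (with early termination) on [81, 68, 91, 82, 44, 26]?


Algorithm: bubble sort (with early termination)
Input: [81, 68, 91, 82, 44, 26]
Sorted: [26, 44, 68, 81, 82, 91]

15


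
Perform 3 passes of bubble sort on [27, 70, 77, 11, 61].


Initial: [27, 70, 77, 11, 61]
Pass 1: [27, 70, 11, 61, 77] (2 swaps)
Pass 2: [27, 11, 61, 70, 77] (2 swaps)
Pass 3: [11, 27, 61, 70, 77] (1 swaps)

After 3 passes: [11, 27, 61, 70, 77]


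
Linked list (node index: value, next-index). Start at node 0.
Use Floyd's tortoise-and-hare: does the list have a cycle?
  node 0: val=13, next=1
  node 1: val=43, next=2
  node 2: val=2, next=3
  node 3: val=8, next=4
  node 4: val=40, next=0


Floyd's tortoise (slow, +1) and hare (fast, +2):
  init: slow=0, fast=0
  step 1: slow=1, fast=2
  step 2: slow=2, fast=4
  step 3: slow=3, fast=1
  step 4: slow=4, fast=3
  step 5: slow=0, fast=0
  slow == fast at node 0: cycle detected

Cycle: yes


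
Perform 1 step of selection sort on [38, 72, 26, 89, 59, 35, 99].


Initial: [38, 72, 26, 89, 59, 35, 99]
Step 1: min=26 at 2
  Swap: [26, 72, 38, 89, 59, 35, 99]

After 1 step: [26, 72, 38, 89, 59, 35, 99]


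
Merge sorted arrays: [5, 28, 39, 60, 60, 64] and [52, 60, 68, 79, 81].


Take 5 from A
Take 28 from A
Take 39 from A
Take 52 from B
Take 60 from A
Take 60 from A
Take 60 from B
Take 64 from A

Merged: [5, 28, 39, 52, 60, 60, 60, 64, 68, 79, 81]


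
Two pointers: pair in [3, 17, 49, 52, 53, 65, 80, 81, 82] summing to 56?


lo=0(3)+hi=8(82)=85
lo=0(3)+hi=7(81)=84
lo=0(3)+hi=6(80)=83
lo=0(3)+hi=5(65)=68
lo=0(3)+hi=4(53)=56

Yes: 3+53=56


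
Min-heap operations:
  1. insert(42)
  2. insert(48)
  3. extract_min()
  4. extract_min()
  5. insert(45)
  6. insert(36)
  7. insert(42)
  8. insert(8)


insert(42) -> [42]
insert(48) -> [42, 48]
extract_min()->42, [48]
extract_min()->48, []
insert(45) -> [45]
insert(36) -> [36, 45]
insert(42) -> [36, 45, 42]
insert(8) -> [8, 36, 42, 45]

Final heap: [8, 36, 42, 45]


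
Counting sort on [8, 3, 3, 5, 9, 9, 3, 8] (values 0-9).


Input: [8, 3, 3, 5, 9, 9, 3, 8]
Counts: [0, 0, 0, 3, 0, 1, 0, 0, 2, 2]

Sorted: [3, 3, 3, 5, 8, 8, 9, 9]


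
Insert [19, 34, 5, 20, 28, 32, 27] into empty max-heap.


Insert 19: [19]
Insert 34: [34, 19]
Insert 5: [34, 19, 5]
Insert 20: [34, 20, 5, 19]
Insert 28: [34, 28, 5, 19, 20]
Insert 32: [34, 28, 32, 19, 20, 5]
Insert 27: [34, 28, 32, 19, 20, 5, 27]

Final heap: [34, 28, 32, 19, 20, 5, 27]


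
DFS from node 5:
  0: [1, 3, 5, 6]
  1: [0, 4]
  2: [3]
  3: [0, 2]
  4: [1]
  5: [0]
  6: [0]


Visit 5, push [0]
Visit 0, push [6, 3, 1]
Visit 1, push [4]
Visit 4, push []
Visit 3, push [2]
Visit 2, push []
Visit 6, push []

DFS order: [5, 0, 1, 4, 3, 2, 6]


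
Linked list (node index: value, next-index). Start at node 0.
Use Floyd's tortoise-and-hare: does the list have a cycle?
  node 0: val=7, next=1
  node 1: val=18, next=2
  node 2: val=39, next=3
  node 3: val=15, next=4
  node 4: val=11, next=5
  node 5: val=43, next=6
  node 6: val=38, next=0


Floyd's tortoise (slow, +1) and hare (fast, +2):
  init: slow=0, fast=0
  step 1: slow=1, fast=2
  step 2: slow=2, fast=4
  step 3: slow=3, fast=6
  step 4: slow=4, fast=1
  step 5: slow=5, fast=3
  step 6: slow=6, fast=5
  step 7: slow=0, fast=0
  slow == fast at node 0: cycle detected

Cycle: yes


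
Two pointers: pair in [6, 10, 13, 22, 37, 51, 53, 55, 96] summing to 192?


lo=0(6)+hi=8(96)=102
lo=1(10)+hi=8(96)=106
lo=2(13)+hi=8(96)=109
lo=3(22)+hi=8(96)=118
lo=4(37)+hi=8(96)=133
lo=5(51)+hi=8(96)=147
lo=6(53)+hi=8(96)=149
lo=7(55)+hi=8(96)=151

No pair found


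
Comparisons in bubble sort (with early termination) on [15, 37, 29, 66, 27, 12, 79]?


Algorithm: bubble sort (with early termination)
Input: [15, 37, 29, 66, 27, 12, 79]
Sorted: [12, 15, 27, 29, 37, 66, 79]

21


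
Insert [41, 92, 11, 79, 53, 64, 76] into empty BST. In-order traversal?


Insert 41: root
Insert 92: R from 41
Insert 11: L from 41
Insert 79: R from 41 -> L from 92
Insert 53: R from 41 -> L from 92 -> L from 79
Insert 64: R from 41 -> L from 92 -> L from 79 -> R from 53
Insert 76: R from 41 -> L from 92 -> L from 79 -> R from 53 -> R from 64

In-order: [11, 41, 53, 64, 76, 79, 92]


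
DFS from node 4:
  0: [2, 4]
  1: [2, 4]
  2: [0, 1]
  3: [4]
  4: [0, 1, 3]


Visit 4, push [3, 1, 0]
Visit 0, push [2]
Visit 2, push [1]
Visit 1, push []
Visit 3, push []

DFS order: [4, 0, 2, 1, 3]


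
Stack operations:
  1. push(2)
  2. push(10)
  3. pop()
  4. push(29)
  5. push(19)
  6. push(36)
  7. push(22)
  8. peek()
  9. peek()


push(2) -> [2]
push(10) -> [2, 10]
pop()->10, [2]
push(29) -> [2, 29]
push(19) -> [2, 29, 19]
push(36) -> [2, 29, 19, 36]
push(22) -> [2, 29, 19, 36, 22]
peek()->22
peek()->22

Final stack: [2, 29, 19, 36, 22]


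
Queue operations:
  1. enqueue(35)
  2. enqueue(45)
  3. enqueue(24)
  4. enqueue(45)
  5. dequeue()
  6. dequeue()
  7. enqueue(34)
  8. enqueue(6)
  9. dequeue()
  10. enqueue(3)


enqueue(35) -> [35]
enqueue(45) -> [35, 45]
enqueue(24) -> [35, 45, 24]
enqueue(45) -> [35, 45, 24, 45]
dequeue()->35, [45, 24, 45]
dequeue()->45, [24, 45]
enqueue(34) -> [24, 45, 34]
enqueue(6) -> [24, 45, 34, 6]
dequeue()->24, [45, 34, 6]
enqueue(3) -> [45, 34, 6, 3]

Final queue: [45, 34, 6, 3]


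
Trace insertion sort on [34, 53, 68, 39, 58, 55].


Initial: [34, 53, 68, 39, 58, 55]
Insert 53: [34, 53, 68, 39, 58, 55]
Insert 68: [34, 53, 68, 39, 58, 55]
Insert 39: [34, 39, 53, 68, 58, 55]
Insert 58: [34, 39, 53, 58, 68, 55]
Insert 55: [34, 39, 53, 55, 58, 68]

Sorted: [34, 39, 53, 55, 58, 68]


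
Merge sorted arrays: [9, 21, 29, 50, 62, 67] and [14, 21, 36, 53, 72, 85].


Take 9 from A
Take 14 from B
Take 21 from A
Take 21 from B
Take 29 from A
Take 36 from B
Take 50 from A
Take 53 from B
Take 62 from A
Take 67 from A

Merged: [9, 14, 21, 21, 29, 36, 50, 53, 62, 67, 72, 85]


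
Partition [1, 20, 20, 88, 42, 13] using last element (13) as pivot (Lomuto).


Pivot: 13
  1 <= 13: advance i (no swap)
Place pivot at 1: [1, 13, 20, 88, 42, 20]

Partitioned: [1, 13, 20, 88, 42, 20]


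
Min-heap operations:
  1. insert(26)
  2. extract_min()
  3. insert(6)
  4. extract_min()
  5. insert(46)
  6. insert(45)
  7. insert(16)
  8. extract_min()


insert(26) -> [26]
extract_min()->26, []
insert(6) -> [6]
extract_min()->6, []
insert(46) -> [46]
insert(45) -> [45, 46]
insert(16) -> [16, 46, 45]
extract_min()->16, [45, 46]

Final heap: [45, 46]


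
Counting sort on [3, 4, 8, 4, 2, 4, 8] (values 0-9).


Input: [3, 4, 8, 4, 2, 4, 8]
Counts: [0, 0, 1, 1, 3, 0, 0, 0, 2, 0]

Sorted: [2, 3, 4, 4, 4, 8, 8]


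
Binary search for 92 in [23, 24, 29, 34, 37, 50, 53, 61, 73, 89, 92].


Step 1: lo=0, hi=10, mid=5, val=50
Step 2: lo=6, hi=10, mid=8, val=73
Step 3: lo=9, hi=10, mid=9, val=89
Step 4: lo=10, hi=10, mid=10, val=92

Found at index 10


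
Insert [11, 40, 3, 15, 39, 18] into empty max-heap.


Insert 11: [11]
Insert 40: [40, 11]
Insert 3: [40, 11, 3]
Insert 15: [40, 15, 3, 11]
Insert 39: [40, 39, 3, 11, 15]
Insert 18: [40, 39, 18, 11, 15, 3]

Final heap: [40, 39, 18, 11, 15, 3]


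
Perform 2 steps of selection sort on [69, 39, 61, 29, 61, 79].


Initial: [69, 39, 61, 29, 61, 79]
Step 1: min=29 at 3
  Swap: [29, 39, 61, 69, 61, 79]
Step 2: min=39 at 1
  Swap: [29, 39, 61, 69, 61, 79]

After 2 steps: [29, 39, 61, 69, 61, 79]


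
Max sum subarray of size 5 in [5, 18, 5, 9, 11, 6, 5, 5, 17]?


[0:5]: 48
[1:6]: 49
[2:7]: 36
[3:8]: 36
[4:9]: 44

Max: 49 at [1:6]


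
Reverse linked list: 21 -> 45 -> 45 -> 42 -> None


Step 1: curr=21, set curr.next=prev(None) | reversed so far: 21
Step 2: curr=45, set curr.next=prev(21) | reversed so far: 45 -> 21
Step 3: curr=45, set curr.next=prev(45) | reversed so far: 45 -> 45 -> 21
Step 4: curr=42, set curr.next=prev(45) | reversed so far: 42 -> 45 -> 45 -> 21

42 -> 45 -> 45 -> 21 -> None


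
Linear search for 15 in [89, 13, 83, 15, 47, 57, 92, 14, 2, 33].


i=0: 89!=15
i=1: 13!=15
i=2: 83!=15
i=3: 15==15 found!

Found at 3, 4 comps


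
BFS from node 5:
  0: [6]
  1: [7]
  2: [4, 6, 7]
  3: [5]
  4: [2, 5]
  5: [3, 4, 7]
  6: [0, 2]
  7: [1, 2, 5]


Visit 5, enqueue [3, 4, 7]
Visit 3, enqueue []
Visit 4, enqueue [2]
Visit 7, enqueue [1]
Visit 2, enqueue [6]
Visit 1, enqueue []
Visit 6, enqueue [0]
Visit 0, enqueue []

BFS order: [5, 3, 4, 7, 2, 1, 6, 0]


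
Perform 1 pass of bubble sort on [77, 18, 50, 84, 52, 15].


Initial: [77, 18, 50, 84, 52, 15]
Pass 1: [18, 50, 77, 52, 15, 84] (4 swaps)

After 1 pass: [18, 50, 77, 52, 15, 84]


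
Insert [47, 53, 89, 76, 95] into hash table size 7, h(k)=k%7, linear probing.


Insert 47: h=5 -> slot 5
Insert 53: h=4 -> slot 4
Insert 89: h=5, 1 probes -> slot 6
Insert 76: h=6, 1 probes -> slot 0
Insert 95: h=4, 4 probes -> slot 1

Table: [76, 95, None, None, 53, 47, 89]


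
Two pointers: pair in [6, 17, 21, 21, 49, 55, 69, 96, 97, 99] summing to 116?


lo=0(6)+hi=9(99)=105
lo=1(17)+hi=9(99)=116

Yes: 17+99=116


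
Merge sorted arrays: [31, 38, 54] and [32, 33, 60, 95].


Take 31 from A
Take 32 from B
Take 33 from B
Take 38 from A
Take 54 from A

Merged: [31, 32, 33, 38, 54, 60, 95]


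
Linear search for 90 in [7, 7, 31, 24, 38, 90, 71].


i=0: 7!=90
i=1: 7!=90
i=2: 31!=90
i=3: 24!=90
i=4: 38!=90
i=5: 90==90 found!

Found at 5, 6 comps


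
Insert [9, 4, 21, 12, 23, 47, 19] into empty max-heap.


Insert 9: [9]
Insert 4: [9, 4]
Insert 21: [21, 4, 9]
Insert 12: [21, 12, 9, 4]
Insert 23: [23, 21, 9, 4, 12]
Insert 47: [47, 21, 23, 4, 12, 9]
Insert 19: [47, 21, 23, 4, 12, 9, 19]

Final heap: [47, 21, 23, 4, 12, 9, 19]


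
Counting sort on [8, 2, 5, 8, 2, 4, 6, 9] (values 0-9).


Input: [8, 2, 5, 8, 2, 4, 6, 9]
Counts: [0, 0, 2, 0, 1, 1, 1, 0, 2, 1]

Sorted: [2, 2, 4, 5, 6, 8, 8, 9]


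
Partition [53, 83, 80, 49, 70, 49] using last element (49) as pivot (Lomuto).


Pivot: 49
  49 <= 49: swap -> [49, 83, 80, 53, 70, 49]
Place pivot at 1: [49, 49, 80, 53, 70, 83]

Partitioned: [49, 49, 80, 53, 70, 83]


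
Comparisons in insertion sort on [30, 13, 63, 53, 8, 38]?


Algorithm: insertion sort
Input: [30, 13, 63, 53, 8, 38]
Sorted: [8, 13, 30, 38, 53, 63]

11


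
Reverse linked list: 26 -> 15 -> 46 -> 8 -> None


Step 1: curr=26, set curr.next=prev(None) | reversed so far: 26
Step 2: curr=15, set curr.next=prev(26) | reversed so far: 15 -> 26
Step 3: curr=46, set curr.next=prev(15) | reversed so far: 46 -> 15 -> 26
Step 4: curr=8, set curr.next=prev(46) | reversed so far: 8 -> 46 -> 15 -> 26

8 -> 46 -> 15 -> 26 -> None


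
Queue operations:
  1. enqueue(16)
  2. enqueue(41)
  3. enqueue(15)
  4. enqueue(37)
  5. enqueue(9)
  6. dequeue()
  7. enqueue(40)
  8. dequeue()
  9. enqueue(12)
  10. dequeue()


enqueue(16) -> [16]
enqueue(41) -> [16, 41]
enqueue(15) -> [16, 41, 15]
enqueue(37) -> [16, 41, 15, 37]
enqueue(9) -> [16, 41, 15, 37, 9]
dequeue()->16, [41, 15, 37, 9]
enqueue(40) -> [41, 15, 37, 9, 40]
dequeue()->41, [15, 37, 9, 40]
enqueue(12) -> [15, 37, 9, 40, 12]
dequeue()->15, [37, 9, 40, 12]

Final queue: [37, 9, 40, 12]


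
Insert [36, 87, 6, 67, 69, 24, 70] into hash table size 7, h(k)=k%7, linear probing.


Insert 36: h=1 -> slot 1
Insert 87: h=3 -> slot 3
Insert 6: h=6 -> slot 6
Insert 67: h=4 -> slot 4
Insert 69: h=6, 1 probes -> slot 0
Insert 24: h=3, 2 probes -> slot 5
Insert 70: h=0, 2 probes -> slot 2

Table: [69, 36, 70, 87, 67, 24, 6]


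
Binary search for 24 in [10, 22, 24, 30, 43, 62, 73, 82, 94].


Step 1: lo=0, hi=8, mid=4, val=43
Step 2: lo=0, hi=3, mid=1, val=22
Step 3: lo=2, hi=3, mid=2, val=24

Found at index 2
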